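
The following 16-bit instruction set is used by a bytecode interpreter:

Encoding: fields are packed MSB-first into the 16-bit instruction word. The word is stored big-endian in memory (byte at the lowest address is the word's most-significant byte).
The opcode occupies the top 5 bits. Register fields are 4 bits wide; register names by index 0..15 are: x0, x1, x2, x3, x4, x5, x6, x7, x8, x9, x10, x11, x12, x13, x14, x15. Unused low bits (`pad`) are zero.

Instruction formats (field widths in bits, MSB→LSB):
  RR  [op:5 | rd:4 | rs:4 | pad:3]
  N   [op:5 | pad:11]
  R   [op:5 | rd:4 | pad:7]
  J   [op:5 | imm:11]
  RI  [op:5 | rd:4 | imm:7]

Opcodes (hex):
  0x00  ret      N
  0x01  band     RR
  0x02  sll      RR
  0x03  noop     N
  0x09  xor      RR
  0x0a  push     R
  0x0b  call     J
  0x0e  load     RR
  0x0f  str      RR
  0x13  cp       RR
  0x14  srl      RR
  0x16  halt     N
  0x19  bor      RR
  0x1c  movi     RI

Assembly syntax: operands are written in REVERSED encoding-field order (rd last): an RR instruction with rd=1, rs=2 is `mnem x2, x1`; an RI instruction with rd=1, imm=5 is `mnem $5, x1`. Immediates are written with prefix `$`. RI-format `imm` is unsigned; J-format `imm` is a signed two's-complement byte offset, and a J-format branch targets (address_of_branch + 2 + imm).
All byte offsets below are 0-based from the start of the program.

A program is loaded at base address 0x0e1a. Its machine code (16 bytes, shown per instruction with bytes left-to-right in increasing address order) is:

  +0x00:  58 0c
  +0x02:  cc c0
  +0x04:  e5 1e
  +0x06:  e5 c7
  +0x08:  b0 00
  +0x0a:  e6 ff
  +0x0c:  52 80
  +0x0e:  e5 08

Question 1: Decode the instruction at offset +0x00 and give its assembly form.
call $12

off 0x00: read 58 0c as big → 0x580c
  op=0x580c>>11=0xb ⇒ call (J)
  [10:0] imm=12 = $12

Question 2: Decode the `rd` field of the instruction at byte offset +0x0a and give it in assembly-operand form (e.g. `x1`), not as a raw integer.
x13

+0x0a: e6 ff ⇒ word 0xe6ff (big)
  top 5b → 0x1c → movi [RI]
  [10:7] rd=13 = x13
  [6:0] imm=127 = $127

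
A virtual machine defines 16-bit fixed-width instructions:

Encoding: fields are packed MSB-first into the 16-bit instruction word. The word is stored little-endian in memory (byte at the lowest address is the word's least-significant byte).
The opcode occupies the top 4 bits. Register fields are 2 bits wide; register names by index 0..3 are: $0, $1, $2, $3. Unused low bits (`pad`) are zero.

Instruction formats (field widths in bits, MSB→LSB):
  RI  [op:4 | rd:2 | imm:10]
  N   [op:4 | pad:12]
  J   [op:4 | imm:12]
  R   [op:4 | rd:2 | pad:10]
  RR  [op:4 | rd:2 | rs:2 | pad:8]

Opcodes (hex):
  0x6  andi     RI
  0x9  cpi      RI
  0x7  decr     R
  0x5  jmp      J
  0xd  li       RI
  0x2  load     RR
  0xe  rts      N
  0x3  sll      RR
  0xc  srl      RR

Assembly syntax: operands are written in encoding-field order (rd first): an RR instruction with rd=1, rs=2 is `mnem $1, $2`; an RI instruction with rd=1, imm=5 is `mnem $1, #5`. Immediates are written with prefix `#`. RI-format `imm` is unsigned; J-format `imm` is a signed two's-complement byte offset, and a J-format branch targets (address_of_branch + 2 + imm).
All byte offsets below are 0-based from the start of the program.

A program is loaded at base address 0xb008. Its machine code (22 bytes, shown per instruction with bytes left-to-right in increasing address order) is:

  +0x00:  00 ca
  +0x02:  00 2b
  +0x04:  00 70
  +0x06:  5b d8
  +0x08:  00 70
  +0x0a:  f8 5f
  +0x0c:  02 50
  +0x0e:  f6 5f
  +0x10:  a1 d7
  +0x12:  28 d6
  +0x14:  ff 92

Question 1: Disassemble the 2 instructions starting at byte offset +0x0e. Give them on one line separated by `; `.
@+0e  little-endian(f6 5f) = 0x5ff6
  op=0x5ff6>>12=0x5 ⇒ jmp (J)
  [11:0] imm=4086 (s12→-10) = #-10
@+10  little-endian(a1 d7) = 0xd7a1
  op=0xd7a1>>12=0xd ⇒ li (RI)
  [11:10] rd=1 = $1
  [9:0] imm=929 = #929

jmp #-10; li $1, #929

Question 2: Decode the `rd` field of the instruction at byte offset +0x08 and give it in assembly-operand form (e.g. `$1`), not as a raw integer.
$0

[08] 00 70 → 0x7000
  top 4b → 0x7 → decr [R]
  [11:10] rd=0 = $0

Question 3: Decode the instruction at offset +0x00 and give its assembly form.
srl $2, $2

+0x00: 00 ca ⇒ word 0xca00 (little)
  opcode bits[15:12]=0xc: srl/RR
  rd@[11:10]=0x2 ⇒ $2
  rs@[9:8]=0x2 ⇒ $2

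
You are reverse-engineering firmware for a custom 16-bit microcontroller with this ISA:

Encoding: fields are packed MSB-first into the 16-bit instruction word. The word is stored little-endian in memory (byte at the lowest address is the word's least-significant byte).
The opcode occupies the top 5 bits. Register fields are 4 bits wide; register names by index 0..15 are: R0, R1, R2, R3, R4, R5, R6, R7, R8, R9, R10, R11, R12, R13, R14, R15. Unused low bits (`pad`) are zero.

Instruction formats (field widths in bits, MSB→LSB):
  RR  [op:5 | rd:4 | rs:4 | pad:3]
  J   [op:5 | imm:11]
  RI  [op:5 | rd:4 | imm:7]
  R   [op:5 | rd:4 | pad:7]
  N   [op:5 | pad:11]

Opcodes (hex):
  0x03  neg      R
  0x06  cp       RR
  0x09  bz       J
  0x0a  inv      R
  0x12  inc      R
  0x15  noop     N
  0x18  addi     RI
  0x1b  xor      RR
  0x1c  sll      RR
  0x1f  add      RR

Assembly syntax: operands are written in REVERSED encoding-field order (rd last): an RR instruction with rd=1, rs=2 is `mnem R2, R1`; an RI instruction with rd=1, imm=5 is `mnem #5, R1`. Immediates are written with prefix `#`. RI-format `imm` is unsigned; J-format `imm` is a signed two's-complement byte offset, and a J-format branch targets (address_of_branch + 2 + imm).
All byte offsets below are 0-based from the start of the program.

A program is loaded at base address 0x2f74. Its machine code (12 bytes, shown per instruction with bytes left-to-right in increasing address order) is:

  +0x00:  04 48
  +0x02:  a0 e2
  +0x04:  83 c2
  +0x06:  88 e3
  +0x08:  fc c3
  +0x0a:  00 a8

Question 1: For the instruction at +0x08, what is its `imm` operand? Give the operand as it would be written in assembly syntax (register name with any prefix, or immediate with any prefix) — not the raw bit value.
off 0x08: read fc c3 as little → 0xc3fc
  top 5b → 0x18 → addi [RI]
  rd@[10:7]=0x7 ⇒ R7
  imm@[6:0]=0x7c ⇒ #124

#124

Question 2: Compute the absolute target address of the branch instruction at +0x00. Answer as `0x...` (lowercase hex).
0x2f7a

+0x00: 04 48 ⇒ word 0x4804 (little)
  op=0x4804>>11=0x9 ⇒ bz (J)
  imm: (w>>0)&0x7ff=0x4 → #4
  target = base 0x2f74 + off 0x00 + 2 + imm 4 = 0x2f7a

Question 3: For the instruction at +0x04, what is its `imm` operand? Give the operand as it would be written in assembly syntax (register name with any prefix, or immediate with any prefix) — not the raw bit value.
off 0x04: read 83 c2 as little → 0xc283
  opcode bits[15:11]=0x18: addi/RI
  rd@[10:7]=0x5 ⇒ R5
  imm@[6:0]=0x3 ⇒ #3

#3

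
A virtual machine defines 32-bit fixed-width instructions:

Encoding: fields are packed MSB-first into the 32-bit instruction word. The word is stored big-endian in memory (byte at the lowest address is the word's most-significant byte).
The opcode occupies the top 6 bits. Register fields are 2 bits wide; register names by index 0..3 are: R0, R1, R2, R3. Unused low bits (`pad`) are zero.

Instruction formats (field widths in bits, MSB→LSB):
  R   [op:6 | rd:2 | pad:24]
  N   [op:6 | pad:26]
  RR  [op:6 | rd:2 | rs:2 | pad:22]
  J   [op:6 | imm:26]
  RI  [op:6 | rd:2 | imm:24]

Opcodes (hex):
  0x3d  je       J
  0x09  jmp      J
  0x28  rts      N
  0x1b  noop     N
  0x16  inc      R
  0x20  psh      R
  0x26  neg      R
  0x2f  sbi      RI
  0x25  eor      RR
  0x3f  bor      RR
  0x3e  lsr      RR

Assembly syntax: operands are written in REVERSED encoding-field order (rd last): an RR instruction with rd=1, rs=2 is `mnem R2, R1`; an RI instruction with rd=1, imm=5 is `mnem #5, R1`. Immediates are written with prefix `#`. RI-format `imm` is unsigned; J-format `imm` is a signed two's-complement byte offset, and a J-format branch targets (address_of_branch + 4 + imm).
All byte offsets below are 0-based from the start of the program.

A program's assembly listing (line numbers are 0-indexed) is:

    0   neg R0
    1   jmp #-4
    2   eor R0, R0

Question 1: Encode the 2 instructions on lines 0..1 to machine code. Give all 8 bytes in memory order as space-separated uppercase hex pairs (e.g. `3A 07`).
0. neg fields op=0x26:6|rd=0:2|pad=0:24 → word 98000000h → 98 00 00 00
1. jmp fields op=0x9:6|imm=-4:26 → word 27fffffch → 27 ff ff fc

98 00 00 00 27 FF FF FC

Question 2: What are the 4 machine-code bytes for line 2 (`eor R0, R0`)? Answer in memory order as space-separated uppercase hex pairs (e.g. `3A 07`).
line 2 (eor): pack op=0x25:6|rd=0:2|rs=0:2|pad=0:22 = 0x94000000; big→ 94 00 00 00

94 00 00 00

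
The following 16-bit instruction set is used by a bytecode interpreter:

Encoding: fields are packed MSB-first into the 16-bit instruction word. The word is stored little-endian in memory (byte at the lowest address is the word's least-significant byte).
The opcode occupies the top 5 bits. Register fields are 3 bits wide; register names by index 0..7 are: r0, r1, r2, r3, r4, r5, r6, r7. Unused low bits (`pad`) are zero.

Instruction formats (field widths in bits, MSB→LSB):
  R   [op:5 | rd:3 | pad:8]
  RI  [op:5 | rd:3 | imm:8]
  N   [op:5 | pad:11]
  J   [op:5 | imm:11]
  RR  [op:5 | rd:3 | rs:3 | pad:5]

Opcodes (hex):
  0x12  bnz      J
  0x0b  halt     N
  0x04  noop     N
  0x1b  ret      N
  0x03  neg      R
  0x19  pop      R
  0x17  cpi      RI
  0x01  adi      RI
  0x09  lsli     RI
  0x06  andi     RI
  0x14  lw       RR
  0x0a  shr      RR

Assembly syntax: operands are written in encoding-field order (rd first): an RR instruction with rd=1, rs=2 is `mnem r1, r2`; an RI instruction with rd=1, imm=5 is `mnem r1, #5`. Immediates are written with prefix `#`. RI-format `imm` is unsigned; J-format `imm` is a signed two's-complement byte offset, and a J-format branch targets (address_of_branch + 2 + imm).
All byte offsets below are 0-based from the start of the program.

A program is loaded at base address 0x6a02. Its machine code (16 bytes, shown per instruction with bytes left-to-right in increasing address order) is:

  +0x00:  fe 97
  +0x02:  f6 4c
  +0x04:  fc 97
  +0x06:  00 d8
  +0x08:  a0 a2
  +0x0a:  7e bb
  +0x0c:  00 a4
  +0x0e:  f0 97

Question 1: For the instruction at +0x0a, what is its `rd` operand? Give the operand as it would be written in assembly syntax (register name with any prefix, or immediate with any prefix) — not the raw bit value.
@+0a  little-endian(7e bb) = 0xbb7e
  op=0xbb7e>>11=0x17 ⇒ cpi (RI)
  rd: (w>>8)&0x7=0x3 → r3
  imm: (w>>0)&0xff=0x7e → #126

r3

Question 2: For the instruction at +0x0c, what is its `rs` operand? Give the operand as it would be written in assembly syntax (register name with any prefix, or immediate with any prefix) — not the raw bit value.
r0

@+0c  little-endian(00 a4) = 0xa400
  top 5b → 0x14 → lw [RR]
  [10:8] rd=4 = r4
  [7:5] rs=0 = r0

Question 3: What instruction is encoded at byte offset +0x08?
+0x08: a0 a2 ⇒ word 0xa2a0 (little)
  opcode bits[15:11]=0x14: lw/RR
  rd: (w>>8)&0x7=0x2 → r2
  rs: (w>>5)&0x7=0x5 → r5

lw r2, r5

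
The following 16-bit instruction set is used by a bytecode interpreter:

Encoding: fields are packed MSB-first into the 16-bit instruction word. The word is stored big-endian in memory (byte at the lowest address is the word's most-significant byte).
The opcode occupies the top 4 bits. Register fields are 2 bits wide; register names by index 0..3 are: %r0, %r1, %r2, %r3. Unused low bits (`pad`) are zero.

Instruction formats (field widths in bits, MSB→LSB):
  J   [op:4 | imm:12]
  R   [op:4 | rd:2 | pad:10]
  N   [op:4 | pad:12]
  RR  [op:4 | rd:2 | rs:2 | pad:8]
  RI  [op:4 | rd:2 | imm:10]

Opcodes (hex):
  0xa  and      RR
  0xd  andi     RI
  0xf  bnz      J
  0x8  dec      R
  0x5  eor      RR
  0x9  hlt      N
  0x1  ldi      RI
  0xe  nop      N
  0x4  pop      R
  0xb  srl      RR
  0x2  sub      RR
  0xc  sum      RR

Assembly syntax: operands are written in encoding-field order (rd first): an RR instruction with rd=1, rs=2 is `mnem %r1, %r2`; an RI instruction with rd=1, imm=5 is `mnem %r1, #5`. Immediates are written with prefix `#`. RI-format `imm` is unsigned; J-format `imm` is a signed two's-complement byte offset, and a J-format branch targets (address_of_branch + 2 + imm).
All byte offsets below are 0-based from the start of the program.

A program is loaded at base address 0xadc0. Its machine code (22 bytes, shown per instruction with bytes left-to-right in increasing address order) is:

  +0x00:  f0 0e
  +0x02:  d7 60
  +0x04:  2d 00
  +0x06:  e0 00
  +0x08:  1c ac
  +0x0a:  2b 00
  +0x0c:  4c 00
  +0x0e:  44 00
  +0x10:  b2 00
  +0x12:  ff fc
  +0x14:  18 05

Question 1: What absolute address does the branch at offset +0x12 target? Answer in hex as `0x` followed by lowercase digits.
0xadd0

off 0x12: read ff fc as big → 0xfffc
  opcode bits[15:12]=0xf: bnz/J
  imm: (w>>0)&0xfff=0xffc (s12→-4) → #-4
  target = base 0xadc0 + off 0x12 + 2 + imm -4 = 0xadd0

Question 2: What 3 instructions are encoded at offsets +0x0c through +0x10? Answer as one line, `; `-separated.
off 0x0c: read 4c 00 as big → 0x4c00
  opcode bits[15:12]=0x4: pop/R
  rd: (w>>10)&0x3=0x3 → %r3
off 0x0e: read 44 00 as big → 0x4400
  opcode bits[15:12]=0x4: pop/R
  rd: (w>>10)&0x3=0x1 → %r1
off 0x10: read b2 00 as big → 0xb200
  opcode bits[15:12]=0xb: srl/RR
  rd: (w>>10)&0x3=0x0 → %r0
  rs: (w>>8)&0x3=0x2 → %r2

pop %r3; pop %r1; srl %r0, %r2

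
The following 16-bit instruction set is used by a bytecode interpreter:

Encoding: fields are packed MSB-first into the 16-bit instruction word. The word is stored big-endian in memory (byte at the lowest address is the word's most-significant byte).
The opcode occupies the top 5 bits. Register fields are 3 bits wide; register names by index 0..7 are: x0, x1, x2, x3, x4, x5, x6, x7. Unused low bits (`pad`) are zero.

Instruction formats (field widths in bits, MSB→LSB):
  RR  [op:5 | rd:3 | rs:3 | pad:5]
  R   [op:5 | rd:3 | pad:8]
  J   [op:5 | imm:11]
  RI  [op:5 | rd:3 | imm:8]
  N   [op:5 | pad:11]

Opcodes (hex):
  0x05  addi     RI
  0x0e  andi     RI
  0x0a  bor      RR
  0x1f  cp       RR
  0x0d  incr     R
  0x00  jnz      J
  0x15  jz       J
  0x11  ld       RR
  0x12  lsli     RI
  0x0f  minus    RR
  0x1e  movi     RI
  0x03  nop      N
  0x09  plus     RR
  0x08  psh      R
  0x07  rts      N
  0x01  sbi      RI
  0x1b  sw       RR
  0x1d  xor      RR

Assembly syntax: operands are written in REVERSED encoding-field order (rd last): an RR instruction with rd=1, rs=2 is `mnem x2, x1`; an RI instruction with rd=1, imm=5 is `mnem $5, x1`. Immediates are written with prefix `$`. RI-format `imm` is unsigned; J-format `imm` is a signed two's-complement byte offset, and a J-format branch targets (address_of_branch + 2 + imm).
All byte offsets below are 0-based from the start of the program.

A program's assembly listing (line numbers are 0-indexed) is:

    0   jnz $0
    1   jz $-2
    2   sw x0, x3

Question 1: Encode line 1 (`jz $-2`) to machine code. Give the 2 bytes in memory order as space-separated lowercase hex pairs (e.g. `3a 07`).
af fe

line 1 (jz): pack op=0x15:5|imm=-2:11 = 0xaffe; big→ af fe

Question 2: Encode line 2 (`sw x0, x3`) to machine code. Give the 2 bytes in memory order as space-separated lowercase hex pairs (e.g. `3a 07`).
line 2 (sw): pack op=0x1b:5|rd=3:3|rs=0:3|pad=0:5 = 0xdb00; big→ db 00

db 00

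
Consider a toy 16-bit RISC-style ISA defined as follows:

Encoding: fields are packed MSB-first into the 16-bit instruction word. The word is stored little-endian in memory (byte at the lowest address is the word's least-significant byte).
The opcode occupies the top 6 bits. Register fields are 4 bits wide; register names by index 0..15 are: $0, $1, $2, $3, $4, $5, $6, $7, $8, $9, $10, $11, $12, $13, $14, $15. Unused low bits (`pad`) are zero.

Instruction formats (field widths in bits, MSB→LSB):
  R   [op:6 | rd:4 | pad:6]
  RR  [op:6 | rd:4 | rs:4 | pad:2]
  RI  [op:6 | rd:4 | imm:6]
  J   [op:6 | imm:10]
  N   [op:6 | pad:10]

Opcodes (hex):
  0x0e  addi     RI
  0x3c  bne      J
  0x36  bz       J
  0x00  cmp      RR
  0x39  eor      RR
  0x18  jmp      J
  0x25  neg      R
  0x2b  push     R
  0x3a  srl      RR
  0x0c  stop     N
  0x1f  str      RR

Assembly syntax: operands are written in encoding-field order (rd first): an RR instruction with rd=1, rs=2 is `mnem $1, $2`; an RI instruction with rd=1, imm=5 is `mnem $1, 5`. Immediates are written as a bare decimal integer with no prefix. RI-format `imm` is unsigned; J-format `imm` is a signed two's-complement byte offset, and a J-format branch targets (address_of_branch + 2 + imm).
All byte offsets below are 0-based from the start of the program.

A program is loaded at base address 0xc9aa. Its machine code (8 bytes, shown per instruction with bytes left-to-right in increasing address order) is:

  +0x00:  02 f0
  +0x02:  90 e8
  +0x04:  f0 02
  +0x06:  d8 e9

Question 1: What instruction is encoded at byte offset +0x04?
[04] f0 02 → 0x02f0
  op=0x02f0>>10=0x0 ⇒ cmp (RR)
  rd: (w>>6)&0xf=0xb → $11
  rs: (w>>2)&0xf=0xc → $12

cmp $11, $12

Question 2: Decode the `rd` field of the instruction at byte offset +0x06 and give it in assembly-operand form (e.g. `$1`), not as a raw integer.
$7

+0x06: d8 e9 ⇒ word 0xe9d8 (little)
  op=0xe9d8>>10=0x3a ⇒ srl (RR)
  rd@[9:6]=0x7 ⇒ $7
  rs@[5:2]=0x6 ⇒ $6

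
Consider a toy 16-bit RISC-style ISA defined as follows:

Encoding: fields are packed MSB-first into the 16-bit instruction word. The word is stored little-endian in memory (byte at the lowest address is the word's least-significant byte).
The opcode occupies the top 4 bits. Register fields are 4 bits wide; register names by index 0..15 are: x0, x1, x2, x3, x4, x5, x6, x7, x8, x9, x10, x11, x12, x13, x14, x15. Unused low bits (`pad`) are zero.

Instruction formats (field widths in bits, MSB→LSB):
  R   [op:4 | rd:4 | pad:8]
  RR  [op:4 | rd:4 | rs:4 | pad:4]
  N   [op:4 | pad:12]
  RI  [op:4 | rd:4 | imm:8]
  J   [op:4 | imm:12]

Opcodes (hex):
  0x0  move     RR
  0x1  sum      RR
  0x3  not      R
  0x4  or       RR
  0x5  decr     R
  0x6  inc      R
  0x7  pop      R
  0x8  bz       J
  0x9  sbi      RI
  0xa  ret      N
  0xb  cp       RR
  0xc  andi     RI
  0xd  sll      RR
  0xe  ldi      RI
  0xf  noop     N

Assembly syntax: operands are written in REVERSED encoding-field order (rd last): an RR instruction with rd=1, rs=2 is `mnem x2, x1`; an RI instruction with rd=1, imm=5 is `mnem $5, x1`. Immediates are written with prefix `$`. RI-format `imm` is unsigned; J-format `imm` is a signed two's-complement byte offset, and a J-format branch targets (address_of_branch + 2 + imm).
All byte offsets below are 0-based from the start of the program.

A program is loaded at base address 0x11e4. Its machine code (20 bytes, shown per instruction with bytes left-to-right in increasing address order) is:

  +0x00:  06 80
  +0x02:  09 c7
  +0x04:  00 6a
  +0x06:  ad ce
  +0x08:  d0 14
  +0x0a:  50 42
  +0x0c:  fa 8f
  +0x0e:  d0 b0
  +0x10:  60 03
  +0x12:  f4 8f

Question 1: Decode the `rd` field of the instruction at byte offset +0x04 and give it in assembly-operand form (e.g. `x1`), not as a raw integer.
off 0x04: read 00 6a as little → 0x6a00
  op=0x6a00>>12=0x6 ⇒ inc (R)
  [11:8] rd=10 = x10

x10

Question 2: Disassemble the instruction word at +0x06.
andi $173, x14

off 0x06: read ad ce as little → 0xcead
  op=0xcead>>12=0xc ⇒ andi (RI)
  rd@[11:8]=0xe ⇒ x14
  imm@[7:0]=0xad ⇒ $173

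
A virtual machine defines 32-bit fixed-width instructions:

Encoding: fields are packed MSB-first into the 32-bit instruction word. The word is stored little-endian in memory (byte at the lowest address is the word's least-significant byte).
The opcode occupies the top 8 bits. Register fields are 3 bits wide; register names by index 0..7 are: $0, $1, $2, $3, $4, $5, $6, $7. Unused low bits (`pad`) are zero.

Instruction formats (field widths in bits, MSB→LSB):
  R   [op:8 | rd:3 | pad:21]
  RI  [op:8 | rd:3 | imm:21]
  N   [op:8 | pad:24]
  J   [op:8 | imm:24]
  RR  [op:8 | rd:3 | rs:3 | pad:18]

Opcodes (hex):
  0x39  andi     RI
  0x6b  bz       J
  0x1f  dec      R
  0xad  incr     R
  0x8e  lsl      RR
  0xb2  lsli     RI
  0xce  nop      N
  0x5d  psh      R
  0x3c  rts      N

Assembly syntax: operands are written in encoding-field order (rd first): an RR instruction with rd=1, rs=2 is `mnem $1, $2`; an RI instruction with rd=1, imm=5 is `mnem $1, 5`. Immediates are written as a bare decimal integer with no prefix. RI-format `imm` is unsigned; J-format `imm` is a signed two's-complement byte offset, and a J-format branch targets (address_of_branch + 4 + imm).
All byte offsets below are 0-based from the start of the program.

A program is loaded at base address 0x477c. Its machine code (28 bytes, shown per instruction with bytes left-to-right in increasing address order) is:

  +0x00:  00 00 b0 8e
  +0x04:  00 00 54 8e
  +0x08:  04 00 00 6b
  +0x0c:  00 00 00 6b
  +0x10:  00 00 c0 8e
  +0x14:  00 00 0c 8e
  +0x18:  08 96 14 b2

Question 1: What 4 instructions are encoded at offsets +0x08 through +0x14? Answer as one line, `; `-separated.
bz 4; bz 0; lsl $6, $0; lsl $0, $3

[08] 04 00 00 6b → 0x6b000004
  top 8b → 0x6b → bz [J]
  [23:0] imm=4 = 4
[0c] 00 00 00 6b → 0x6b000000
  top 8b → 0x6b → bz [J]
  [23:0] imm=0 = 0
[10] 00 00 c0 8e → 0x8ec00000
  top 8b → 0x8e → lsl [RR]
  [23:21] rd=6 = $6
  [20:18] rs=0 = $0
[14] 00 00 0c 8e → 0x8e0c0000
  top 8b → 0x8e → lsl [RR]
  [23:21] rd=0 = $0
  [20:18] rs=3 = $3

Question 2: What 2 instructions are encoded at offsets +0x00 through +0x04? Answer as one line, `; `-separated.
lsl $5, $4; lsl $2, $5

+0x00: 00 00 b0 8e ⇒ word 0x8eb00000 (little)
  op=0x8eb00000>>24=0x8e ⇒ lsl (RR)
  rd: (w>>21)&0x7=0x5 → $5
  rs: (w>>18)&0x7=0x4 → $4
+0x04: 00 00 54 8e ⇒ word 0x8e540000 (little)
  op=0x8e540000>>24=0x8e ⇒ lsl (RR)
  rd: (w>>21)&0x7=0x2 → $2
  rs: (w>>18)&0x7=0x5 → $5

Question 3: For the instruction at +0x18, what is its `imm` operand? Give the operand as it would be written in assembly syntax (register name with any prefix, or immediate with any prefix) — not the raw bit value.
1349128

[18] 08 96 14 b2 → 0xb2149608
  opcode bits[31:24]=0xb2: lsli/RI
  rd@[23:21]=0x0 ⇒ $0
  imm@[20:0]=0x149608 ⇒ 1349128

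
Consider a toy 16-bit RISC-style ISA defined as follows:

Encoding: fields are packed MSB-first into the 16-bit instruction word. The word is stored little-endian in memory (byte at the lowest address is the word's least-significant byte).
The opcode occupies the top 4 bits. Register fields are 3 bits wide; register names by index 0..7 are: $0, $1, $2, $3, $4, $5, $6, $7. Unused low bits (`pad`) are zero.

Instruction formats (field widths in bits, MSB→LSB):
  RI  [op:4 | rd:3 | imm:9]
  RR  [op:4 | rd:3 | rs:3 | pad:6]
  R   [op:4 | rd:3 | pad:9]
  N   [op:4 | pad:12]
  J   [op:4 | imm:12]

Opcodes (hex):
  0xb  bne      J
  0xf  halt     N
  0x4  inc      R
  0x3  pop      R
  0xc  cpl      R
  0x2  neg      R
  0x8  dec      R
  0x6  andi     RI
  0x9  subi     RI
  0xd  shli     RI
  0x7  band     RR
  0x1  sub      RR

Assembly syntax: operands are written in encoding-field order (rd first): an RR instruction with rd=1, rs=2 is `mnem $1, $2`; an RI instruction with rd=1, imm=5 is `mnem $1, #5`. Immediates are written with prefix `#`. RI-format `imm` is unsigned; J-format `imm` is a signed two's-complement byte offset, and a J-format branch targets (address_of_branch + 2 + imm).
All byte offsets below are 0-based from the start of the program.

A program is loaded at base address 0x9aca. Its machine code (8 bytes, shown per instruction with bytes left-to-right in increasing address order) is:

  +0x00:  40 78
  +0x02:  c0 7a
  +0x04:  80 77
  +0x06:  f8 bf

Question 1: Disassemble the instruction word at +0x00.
band $4, $1

off 0x00: read 40 78 as little → 0x7840
  top 4b → 0x7 → band [RR]
  rd: (w>>9)&0x7=0x4 → $4
  rs: (w>>6)&0x7=0x1 → $1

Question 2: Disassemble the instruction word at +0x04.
@+04  little-endian(80 77) = 0x7780
  top 4b → 0x7 → band [RR]
  rd@[11:9]=0x3 ⇒ $3
  rs@[8:6]=0x6 ⇒ $6

band $3, $6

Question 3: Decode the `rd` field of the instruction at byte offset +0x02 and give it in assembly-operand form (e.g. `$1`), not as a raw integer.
+0x02: c0 7a ⇒ word 0x7ac0 (little)
  opcode bits[15:12]=0x7: band/RR
  rd@[11:9]=0x5 ⇒ $5
  rs@[8:6]=0x3 ⇒ $3

$5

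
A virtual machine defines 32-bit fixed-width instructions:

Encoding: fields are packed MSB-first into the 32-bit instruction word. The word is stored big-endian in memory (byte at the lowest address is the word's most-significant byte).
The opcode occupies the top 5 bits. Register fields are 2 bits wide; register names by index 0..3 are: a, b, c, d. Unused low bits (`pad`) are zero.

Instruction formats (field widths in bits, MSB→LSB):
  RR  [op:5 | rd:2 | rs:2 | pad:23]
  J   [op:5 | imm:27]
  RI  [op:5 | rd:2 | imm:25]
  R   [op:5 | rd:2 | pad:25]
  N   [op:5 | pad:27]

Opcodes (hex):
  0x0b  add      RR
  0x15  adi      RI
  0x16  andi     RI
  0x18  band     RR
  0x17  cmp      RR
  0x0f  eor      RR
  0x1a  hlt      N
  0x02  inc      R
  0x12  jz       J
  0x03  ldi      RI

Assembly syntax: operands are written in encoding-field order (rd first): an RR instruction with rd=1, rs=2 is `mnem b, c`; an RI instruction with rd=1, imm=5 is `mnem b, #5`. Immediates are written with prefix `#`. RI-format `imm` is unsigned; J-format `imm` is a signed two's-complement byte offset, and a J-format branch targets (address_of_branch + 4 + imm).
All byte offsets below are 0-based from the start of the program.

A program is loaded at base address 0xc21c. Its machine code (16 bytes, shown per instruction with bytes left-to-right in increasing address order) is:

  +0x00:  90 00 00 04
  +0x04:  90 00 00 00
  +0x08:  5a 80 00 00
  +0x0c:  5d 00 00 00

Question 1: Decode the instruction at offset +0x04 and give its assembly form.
jz #0

@+04  big-endian(90 00 00 00) = 0x90000000
  opcode bits[31:27]=0x12: jz/J
  [26:0] imm=0 = #0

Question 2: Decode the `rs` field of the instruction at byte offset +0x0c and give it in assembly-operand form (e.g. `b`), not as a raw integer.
@+0c  big-endian(5d 00 00 00) = 0x5d000000
  op=0x5d000000>>27=0xb ⇒ add (RR)
  rd@[26:25]=0x2 ⇒ c
  rs@[24:23]=0x2 ⇒ c

c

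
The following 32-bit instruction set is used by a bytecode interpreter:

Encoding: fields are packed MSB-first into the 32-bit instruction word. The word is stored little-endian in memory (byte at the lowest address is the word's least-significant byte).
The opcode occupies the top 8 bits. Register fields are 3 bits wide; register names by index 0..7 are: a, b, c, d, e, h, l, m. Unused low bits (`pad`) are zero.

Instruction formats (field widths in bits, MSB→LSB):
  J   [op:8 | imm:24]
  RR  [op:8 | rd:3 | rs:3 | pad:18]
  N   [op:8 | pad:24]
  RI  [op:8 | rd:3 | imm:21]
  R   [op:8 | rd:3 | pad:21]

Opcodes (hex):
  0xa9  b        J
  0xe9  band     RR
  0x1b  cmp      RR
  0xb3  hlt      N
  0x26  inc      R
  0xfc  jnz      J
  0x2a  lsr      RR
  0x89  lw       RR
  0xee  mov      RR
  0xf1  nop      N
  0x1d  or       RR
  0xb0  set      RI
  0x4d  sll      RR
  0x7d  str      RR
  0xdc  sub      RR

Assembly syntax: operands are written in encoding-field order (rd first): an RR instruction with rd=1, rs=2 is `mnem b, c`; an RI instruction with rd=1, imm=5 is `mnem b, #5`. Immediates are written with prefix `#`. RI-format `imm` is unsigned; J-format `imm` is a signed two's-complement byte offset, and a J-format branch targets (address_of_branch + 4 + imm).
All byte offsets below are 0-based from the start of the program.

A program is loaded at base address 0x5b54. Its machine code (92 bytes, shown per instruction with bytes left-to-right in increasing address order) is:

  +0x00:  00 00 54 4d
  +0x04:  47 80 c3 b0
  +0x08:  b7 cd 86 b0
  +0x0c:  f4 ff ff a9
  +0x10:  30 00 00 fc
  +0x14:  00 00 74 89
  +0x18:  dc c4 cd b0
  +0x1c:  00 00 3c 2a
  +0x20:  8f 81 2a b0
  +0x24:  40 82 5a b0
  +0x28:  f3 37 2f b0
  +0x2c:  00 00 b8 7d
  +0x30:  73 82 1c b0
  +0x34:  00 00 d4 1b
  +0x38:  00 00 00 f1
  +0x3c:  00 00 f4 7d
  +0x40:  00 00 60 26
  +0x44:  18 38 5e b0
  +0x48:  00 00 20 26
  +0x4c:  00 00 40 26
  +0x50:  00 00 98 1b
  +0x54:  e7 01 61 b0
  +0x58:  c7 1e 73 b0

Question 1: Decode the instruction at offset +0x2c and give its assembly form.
str h, l

@+2c  little-endian(00 00 b8 7d) = 0x7db80000
  op=0x7db80000>>24=0x7d ⇒ str (RR)
  rd: (w>>21)&0x7=0x5 → h
  rs: (w>>18)&0x7=0x6 → l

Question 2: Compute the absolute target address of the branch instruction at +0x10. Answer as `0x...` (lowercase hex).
0x5b98

off 0x10: read 30 00 00 fc as little → 0xfc000030
  opcode bits[31:24]=0xfc: jnz/J
  imm@[23:0]=0x30 ⇒ #48
  target = base 0x5b54 + off 0x10 + 4 + imm 48 = 0x5b98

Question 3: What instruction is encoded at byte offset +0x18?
set l, #902364

[18] dc c4 cd b0 → 0xb0cdc4dc
  top 8b → 0xb0 → set [RI]
  rd: (w>>21)&0x7=0x6 → l
  imm: (w>>0)&0x1fffff=0xdc4dc → #902364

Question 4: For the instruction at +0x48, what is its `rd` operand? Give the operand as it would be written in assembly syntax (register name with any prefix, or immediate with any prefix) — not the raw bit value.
off 0x48: read 00 00 20 26 as little → 0x26200000
  top 8b → 0x26 → inc [R]
  [23:21] rd=1 = b

b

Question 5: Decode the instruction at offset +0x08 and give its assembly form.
set e, #445879

@+08  little-endian(b7 cd 86 b0) = 0xb086cdb7
  op=0xb086cdb7>>24=0xb0 ⇒ set (RI)
  rd@[23:21]=0x4 ⇒ e
  imm@[20:0]=0x6cdb7 ⇒ #445879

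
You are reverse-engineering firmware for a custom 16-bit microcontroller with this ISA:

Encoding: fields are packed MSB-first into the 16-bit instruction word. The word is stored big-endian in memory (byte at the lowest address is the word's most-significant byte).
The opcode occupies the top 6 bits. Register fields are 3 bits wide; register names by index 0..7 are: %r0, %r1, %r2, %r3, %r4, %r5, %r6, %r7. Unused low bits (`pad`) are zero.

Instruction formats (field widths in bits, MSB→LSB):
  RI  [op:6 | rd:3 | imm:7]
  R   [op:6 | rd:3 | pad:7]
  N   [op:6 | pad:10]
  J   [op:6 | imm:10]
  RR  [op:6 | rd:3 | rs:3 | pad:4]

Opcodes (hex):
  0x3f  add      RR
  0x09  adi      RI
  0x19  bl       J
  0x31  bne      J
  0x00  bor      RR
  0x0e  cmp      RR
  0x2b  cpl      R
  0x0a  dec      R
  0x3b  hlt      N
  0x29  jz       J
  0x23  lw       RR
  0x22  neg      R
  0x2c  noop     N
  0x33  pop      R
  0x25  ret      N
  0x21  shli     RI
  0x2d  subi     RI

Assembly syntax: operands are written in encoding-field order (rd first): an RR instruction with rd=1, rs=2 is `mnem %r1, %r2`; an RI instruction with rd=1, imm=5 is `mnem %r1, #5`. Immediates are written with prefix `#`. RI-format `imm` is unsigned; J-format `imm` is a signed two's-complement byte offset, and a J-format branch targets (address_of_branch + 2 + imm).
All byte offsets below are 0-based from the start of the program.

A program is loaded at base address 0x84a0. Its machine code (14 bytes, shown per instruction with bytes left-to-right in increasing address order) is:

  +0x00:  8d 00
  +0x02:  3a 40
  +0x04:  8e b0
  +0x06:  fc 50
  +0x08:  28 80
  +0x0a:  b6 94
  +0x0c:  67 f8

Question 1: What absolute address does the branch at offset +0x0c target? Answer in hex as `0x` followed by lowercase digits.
off 0x0c: read 67 f8 as big → 0x67f8
  top 6b → 0x19 → bl [J]
  imm@[9:0]=0x3f8 (s10→-8) ⇒ #-8
  target = base 0x84a0 + off 0x0c + 2 + imm -8 = 0x84a6

0x84a6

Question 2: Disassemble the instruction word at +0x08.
off 0x08: read 28 80 as big → 0x2880
  opcode bits[15:10]=0xa: dec/R
  [9:7] rd=1 = %r1

dec %r1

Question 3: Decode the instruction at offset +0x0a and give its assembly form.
+0x0a: b6 94 ⇒ word 0xb694 (big)
  top 6b → 0x2d → subi [RI]
  rd@[9:7]=0x5 ⇒ %r5
  imm@[6:0]=0x14 ⇒ #20

subi %r5, #20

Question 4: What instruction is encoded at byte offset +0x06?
add %r0, %r5

[06] fc 50 → 0xfc50
  opcode bits[15:10]=0x3f: add/RR
  rd: (w>>7)&0x7=0x0 → %r0
  rs: (w>>4)&0x7=0x5 → %r5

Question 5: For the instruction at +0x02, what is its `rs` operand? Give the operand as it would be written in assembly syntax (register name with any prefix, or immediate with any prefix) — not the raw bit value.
@+02  big-endian(3a 40) = 0x3a40
  opcode bits[15:10]=0xe: cmp/RR
  rd: (w>>7)&0x7=0x4 → %r4
  rs: (w>>4)&0x7=0x4 → %r4

%r4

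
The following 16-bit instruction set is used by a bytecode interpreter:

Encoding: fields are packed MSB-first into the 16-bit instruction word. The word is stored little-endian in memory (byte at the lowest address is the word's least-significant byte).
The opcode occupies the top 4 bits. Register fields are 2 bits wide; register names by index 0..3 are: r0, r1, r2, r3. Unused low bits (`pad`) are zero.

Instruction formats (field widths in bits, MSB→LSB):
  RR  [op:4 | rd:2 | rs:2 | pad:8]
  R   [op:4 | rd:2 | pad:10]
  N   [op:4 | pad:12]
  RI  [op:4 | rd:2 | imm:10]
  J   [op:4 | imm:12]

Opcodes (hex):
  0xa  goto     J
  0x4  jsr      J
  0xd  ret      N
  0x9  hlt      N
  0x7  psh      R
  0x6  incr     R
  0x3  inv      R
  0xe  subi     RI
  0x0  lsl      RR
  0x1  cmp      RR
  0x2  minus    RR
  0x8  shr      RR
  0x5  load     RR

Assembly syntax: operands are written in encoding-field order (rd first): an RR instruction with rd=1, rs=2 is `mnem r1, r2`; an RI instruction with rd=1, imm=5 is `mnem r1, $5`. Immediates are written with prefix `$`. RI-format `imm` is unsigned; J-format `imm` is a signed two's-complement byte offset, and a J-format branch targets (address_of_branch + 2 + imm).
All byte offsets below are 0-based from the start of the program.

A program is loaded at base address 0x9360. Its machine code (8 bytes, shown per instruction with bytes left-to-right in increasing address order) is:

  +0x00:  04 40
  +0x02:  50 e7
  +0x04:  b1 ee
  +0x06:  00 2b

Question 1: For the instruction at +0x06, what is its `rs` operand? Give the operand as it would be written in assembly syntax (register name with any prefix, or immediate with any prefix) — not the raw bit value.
r3

@+06  little-endian(00 2b) = 0x2b00
  top 4b → 0x2 → minus [RR]
  [11:10] rd=2 = r2
  [9:8] rs=3 = r3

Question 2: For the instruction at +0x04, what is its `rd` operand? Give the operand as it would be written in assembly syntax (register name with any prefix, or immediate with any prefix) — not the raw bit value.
[04] b1 ee → 0xeeb1
  opcode bits[15:12]=0xe: subi/RI
  rd@[11:10]=0x3 ⇒ r3
  imm@[9:0]=0x2b1 ⇒ $689

r3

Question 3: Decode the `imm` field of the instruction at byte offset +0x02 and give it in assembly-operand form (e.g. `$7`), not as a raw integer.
+0x02: 50 e7 ⇒ word 0xe750 (little)
  op=0xe750>>12=0xe ⇒ subi (RI)
  rd: (w>>10)&0x3=0x1 → r1
  imm: (w>>0)&0x3ff=0x350 → $848

$848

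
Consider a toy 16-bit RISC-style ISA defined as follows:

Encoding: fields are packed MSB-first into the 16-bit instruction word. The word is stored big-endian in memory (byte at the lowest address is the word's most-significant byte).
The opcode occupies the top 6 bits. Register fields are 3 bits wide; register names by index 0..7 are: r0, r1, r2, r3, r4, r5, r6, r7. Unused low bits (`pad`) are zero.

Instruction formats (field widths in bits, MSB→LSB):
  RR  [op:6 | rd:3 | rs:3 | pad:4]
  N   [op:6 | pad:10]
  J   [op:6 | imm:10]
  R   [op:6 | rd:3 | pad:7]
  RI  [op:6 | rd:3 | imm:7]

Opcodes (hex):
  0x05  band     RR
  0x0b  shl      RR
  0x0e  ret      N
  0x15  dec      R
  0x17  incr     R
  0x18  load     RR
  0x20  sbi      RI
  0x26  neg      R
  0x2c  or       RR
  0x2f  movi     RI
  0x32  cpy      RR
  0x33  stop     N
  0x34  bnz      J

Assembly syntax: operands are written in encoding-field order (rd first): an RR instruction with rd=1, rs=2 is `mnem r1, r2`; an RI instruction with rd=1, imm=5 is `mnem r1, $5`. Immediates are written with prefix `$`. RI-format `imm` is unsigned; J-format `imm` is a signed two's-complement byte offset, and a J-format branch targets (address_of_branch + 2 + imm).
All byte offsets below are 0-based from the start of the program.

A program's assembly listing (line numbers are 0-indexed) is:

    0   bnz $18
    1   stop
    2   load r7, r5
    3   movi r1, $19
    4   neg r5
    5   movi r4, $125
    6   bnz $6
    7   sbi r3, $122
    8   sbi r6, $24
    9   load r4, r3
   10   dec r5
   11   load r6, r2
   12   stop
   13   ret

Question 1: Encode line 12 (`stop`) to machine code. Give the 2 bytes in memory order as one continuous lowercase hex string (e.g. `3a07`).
line 12 (stop): pack op=0x33:6|pad=0:10 = 0xcc00; big→ cc 00

cc00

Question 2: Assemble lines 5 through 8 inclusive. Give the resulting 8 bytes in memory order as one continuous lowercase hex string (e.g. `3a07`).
be7dd00681fa8318

5. movi fields op=0x2f:6|rd=4:3|imm=125:7 → word be7dh → be 7d
6. bnz fields op=0x34:6|imm=6:10 → word d006h → d0 06
7. sbi fields op=0x20:6|rd=3:3|imm=122:7 → word 81fah → 81 fa
8. sbi fields op=0x20:6|rd=6:3|imm=24:7 → word 8318h → 83 18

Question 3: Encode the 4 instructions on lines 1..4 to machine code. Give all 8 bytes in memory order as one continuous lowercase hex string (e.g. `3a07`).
cc0063d0bc939a80

1. stop fields op=0x33:6|pad=0:10 → word cc00h → cc 00
2. load fields op=0x18:6|rd=7:3|rs=5:3|pad=0:4 → word 63d0h → 63 d0
3. movi fields op=0x2f:6|rd=1:3|imm=19:7 → word bc93h → bc 93
4. neg fields op=0x26:6|rd=5:3|pad=0:7 → word 9a80h → 9a 80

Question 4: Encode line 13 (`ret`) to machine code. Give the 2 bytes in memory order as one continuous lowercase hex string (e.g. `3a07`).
3800

L13: ret op=0xe:6|pad=0:10 ⇒ 0x3800 ⇒ big 38 00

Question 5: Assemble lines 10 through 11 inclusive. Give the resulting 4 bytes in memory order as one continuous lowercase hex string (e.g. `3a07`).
56806320

10. dec fields op=0x15:6|rd=5:3|pad=0:7 → word 5680h → 56 80
11. load fields op=0x18:6|rd=6:3|rs=2:3|pad=0:4 → word 6320h → 63 20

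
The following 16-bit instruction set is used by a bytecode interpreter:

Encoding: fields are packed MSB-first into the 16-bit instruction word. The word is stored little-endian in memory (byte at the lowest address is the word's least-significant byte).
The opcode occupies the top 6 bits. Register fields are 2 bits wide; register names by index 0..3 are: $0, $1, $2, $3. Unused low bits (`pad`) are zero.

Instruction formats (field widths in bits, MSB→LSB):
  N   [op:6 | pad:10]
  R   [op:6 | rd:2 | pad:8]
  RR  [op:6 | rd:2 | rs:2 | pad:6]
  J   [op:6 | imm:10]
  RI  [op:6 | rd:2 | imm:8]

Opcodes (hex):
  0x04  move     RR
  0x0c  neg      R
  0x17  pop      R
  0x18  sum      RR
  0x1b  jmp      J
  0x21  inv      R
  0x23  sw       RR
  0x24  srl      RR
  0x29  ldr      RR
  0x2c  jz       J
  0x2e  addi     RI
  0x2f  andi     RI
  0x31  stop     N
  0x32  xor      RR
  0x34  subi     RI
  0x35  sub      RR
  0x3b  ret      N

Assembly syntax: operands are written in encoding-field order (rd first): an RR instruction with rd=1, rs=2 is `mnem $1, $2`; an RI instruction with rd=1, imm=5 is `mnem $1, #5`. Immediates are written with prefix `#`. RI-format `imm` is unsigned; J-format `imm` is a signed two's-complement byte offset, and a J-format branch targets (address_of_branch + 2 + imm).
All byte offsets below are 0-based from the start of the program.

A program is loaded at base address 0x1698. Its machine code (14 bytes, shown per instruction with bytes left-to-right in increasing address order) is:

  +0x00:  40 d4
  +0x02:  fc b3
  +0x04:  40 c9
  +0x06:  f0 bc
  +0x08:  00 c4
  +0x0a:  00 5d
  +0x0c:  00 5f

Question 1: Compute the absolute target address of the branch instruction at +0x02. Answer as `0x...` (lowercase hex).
0x1698

off 0x02: read fc b3 as little → 0xb3fc
  op=0xb3fc>>10=0x2c ⇒ jz (J)
  [9:0] imm=1020 (s10→-4) = #-4
  target = base 0x1698 + off 0x02 + 2 + imm -4 = 0x1698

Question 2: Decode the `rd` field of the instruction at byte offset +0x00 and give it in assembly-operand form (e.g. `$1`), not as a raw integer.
@+00  little-endian(40 d4) = 0xd440
  op=0xd440>>10=0x35 ⇒ sub (RR)
  [9:8] rd=0 = $0
  [7:6] rs=1 = $1

$0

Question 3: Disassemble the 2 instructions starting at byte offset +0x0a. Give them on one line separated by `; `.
pop $1; pop $3

[0a] 00 5d → 0x5d00
  opcode bits[15:10]=0x17: pop/R
  rd: (w>>8)&0x3=0x1 → $1
[0c] 00 5f → 0x5f00
  opcode bits[15:10]=0x17: pop/R
  rd: (w>>8)&0x3=0x3 → $3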